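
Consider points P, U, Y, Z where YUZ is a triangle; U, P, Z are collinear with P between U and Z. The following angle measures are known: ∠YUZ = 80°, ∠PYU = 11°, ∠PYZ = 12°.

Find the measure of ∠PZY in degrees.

∠PZY = 77°

1. ∠PUY = 80°  [P on ray UZ]
2. ∠UPY = 89°  [△YUP]
3. ∠YPZ = 91°  [linear pair at P on UZ]
4. ∠PZY = 77°  [△YPZ]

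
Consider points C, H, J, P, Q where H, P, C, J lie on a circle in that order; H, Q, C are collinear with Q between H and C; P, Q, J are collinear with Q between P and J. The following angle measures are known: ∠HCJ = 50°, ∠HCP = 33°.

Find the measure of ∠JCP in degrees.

∠JCP = 83°

1. ∠HPJ = 50°  [same arc HJ]
2. ∠HJP = 33°  [same arc HP]
3. ∠JHP = 97°  [△HPJ]
4. ∠JCP = 83°  [cyclic HPCJ, opposite ∠H+∠C]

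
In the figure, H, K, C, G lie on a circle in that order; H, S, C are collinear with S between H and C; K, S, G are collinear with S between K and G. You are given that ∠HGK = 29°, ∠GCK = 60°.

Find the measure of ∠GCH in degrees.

1. ∠GHK = 120°  [cyclic HKCG, opposite ∠H+∠C]
2. ∠GKH = 31°  [△HKG]
3. ∠GCH = 31°  [same arc HG]

∠GCH = 31°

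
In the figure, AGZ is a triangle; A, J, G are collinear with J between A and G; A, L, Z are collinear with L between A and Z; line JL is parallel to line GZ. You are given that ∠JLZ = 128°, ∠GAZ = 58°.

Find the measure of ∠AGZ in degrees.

1. ∠ALJ = 52°  [linear pair at L on AZ]
2. ∠JAL = 58°  [J on AG, L on AZ]
3. ∠AJL = 70°  [△AJL]
4. ∠AGZ = 70°  [JL∥GZ, corresponding at J]

∠AGZ = 70°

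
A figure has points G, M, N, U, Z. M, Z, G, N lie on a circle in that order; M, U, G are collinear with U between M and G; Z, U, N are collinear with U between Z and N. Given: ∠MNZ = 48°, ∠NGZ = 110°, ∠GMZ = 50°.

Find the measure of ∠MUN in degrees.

∠MUN = 112°

1. ∠GNZ = 50°  [same arc ZG]
2. ∠GZN = 20°  [△ZGN]
3. ∠GMN = 20°  [same arc GN]
4. ∠MUN = 112°  [△MUN]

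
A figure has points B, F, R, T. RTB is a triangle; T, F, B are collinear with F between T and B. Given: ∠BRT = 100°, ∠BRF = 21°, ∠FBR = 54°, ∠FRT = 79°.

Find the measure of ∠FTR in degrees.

∠FTR = 26°

1. ∠BFR = 105°  [△RFB]
2. ∠RFT = 75°  [linear pair at F on TB]
3. ∠FTR = 26°  [△RTF]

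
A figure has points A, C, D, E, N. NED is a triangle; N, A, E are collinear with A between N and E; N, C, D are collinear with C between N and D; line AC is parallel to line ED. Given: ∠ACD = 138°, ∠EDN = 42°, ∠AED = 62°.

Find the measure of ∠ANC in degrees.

1. ∠DEN = 62°  [A on ray EN]
2. ∠DNE = 76°  [△NED]
3. ∠ANC = 76°  [A on NE, C on ND]

∠ANC = 76°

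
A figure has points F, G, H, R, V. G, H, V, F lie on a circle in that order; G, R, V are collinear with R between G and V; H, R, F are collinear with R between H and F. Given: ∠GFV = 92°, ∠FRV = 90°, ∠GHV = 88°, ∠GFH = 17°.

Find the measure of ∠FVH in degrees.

1. ∠GRH = 90°  [vertical angles at R]
2. ∠GVH = 17°  [same arc GH]
3. ∠HRV = 90°  [linear pair at R on GV]
4. ∠HGV = 75°  [△GHV]
5. ∠FHV = 73°  [△HRV]
6. ∠HFV = 75°  [same arc HV]
7. ∠FVH = 32°  [△HVF]

∠FVH = 32°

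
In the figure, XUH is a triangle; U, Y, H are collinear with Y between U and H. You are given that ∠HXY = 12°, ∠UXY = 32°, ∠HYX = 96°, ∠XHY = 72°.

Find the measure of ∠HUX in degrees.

1. ∠UYX = 84°  [linear pair at Y on UH]
2. ∠XUY = 64°  [△XUY]
3. ∠HUX = 64°  [Y on ray UH]

∠HUX = 64°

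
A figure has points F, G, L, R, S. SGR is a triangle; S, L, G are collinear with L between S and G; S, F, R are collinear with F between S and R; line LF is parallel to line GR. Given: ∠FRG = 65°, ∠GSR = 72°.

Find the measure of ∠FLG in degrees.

1. ∠GRS = 65°  [F on ray RS]
2. ∠RGS = 43°  [△SGR]
3. ∠FLS = 43°  [LF∥GR, corresponding at L]
4. ∠FLG = 137°  [linear pair at L on SG]

∠FLG = 137°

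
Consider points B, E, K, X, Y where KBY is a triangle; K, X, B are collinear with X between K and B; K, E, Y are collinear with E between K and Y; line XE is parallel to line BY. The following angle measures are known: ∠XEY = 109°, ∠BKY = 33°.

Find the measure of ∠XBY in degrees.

1. ∠KEX = 71°  [linear pair at E on KY]
2. ∠EKX = 33°  [X on KB, E on KY]
3. ∠EXK = 76°  [△KXE]
4. ∠BXE = 104°  [linear pair at X on KB]
5. ∠XBY = 76°  [XE∥BY, co-interior at B–X]

∠XBY = 76°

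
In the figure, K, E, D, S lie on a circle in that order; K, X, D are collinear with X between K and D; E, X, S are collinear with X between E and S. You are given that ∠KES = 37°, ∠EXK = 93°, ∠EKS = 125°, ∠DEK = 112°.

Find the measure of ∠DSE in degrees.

∠DSE = 50°

1. ∠KDS = 37°  [same arc KS]
2. ∠DXS = 93°  [vertical angles at X]
3. ∠DSE = 50°  [△DXS]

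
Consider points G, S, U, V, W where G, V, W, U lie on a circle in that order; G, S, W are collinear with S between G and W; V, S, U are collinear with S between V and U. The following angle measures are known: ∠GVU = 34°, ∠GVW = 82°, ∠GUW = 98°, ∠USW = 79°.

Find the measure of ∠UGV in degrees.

∠UGV = 115°

1. ∠GWU = 34°  [same arc GU]
2. ∠UGW = 48°  [△GWU]
3. ∠GSU = 101°  [linear pair at S on GW]
4. ∠GUV = 31°  [△GSU]
5. ∠UGV = 115°  [△GVU]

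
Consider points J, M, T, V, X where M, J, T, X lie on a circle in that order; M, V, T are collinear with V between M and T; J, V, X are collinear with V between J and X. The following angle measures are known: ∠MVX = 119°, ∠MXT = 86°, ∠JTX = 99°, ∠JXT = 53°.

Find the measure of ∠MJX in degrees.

∠MJX = 66°

1. ∠JVT = 119°  [vertical angles at V]
2. ∠JMT = 53°  [same arc JT]
3. ∠JVM = 61°  [linear pair at V on MT]
4. ∠MJX = 66°  [△MVJ]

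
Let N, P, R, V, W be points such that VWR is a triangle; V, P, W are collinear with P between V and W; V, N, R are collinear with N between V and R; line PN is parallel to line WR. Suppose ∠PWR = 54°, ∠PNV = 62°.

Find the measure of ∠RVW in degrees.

∠RVW = 64°

1. ∠RWV = 54°  [P on ray WV]
2. ∠VRW = 62°  [PN∥WR, corresponding at N]
3. ∠RVW = 64°  [△VWR]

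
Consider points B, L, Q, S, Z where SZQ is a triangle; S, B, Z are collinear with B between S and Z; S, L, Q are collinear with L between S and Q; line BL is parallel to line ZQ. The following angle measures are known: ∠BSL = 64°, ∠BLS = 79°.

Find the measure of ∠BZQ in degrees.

1. ∠LBS = 37°  [△SBL]
2. ∠LBZ = 143°  [linear pair at B on SZ]
3. ∠BZQ = 37°  [BL∥ZQ, co-interior at Z–B]

∠BZQ = 37°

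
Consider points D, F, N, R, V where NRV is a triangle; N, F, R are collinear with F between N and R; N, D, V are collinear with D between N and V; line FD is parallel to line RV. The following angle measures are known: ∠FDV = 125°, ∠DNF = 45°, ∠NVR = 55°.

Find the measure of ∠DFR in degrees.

∠DFR = 100°

1. ∠FDN = 55°  [linear pair at D on NV]
2. ∠DFN = 80°  [△NFD]
3. ∠DFR = 100°  [linear pair at F on NR]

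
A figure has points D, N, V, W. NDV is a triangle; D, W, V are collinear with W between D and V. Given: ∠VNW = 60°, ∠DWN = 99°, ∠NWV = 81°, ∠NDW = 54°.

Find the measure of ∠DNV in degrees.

1. ∠NVW = 39°  [△NWV]
2. ∠NDV = 54°  [W on ray DV]
3. ∠DVN = 39°  [W on ray VD]
4. ∠DNV = 87°  [△NDV]

∠DNV = 87°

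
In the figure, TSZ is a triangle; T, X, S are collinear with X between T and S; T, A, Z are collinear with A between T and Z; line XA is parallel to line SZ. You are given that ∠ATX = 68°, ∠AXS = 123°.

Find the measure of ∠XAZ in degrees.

1. ∠AXT = 57°  [linear pair at X on TS]
2. ∠TAX = 55°  [△TXA]
3. ∠XAZ = 125°  [linear pair at A on TZ]

∠XAZ = 125°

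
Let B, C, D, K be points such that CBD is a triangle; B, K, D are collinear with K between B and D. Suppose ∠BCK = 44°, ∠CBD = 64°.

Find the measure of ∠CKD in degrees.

∠CKD = 108°

1. ∠CBK = 64°  [K on ray BD]
2. ∠BKC = 72°  [△CBK]
3. ∠CKD = 108°  [linear pair at K on BD]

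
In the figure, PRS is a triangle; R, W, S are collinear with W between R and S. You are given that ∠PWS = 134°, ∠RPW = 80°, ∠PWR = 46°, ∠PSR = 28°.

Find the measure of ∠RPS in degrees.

1. ∠PRW = 54°  [△PRW]
2. ∠PRS = 54°  [W on ray RS]
3. ∠RPS = 98°  [△PRS]

∠RPS = 98°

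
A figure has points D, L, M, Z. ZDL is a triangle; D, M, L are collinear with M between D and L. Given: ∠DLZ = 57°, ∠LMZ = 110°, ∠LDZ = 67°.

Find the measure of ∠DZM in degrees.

∠DZM = 43°

1. ∠DMZ = 70°  [linear pair at M on DL]
2. ∠MDZ = 67°  [M on ray DL]
3. ∠DZM = 43°  [△ZDM]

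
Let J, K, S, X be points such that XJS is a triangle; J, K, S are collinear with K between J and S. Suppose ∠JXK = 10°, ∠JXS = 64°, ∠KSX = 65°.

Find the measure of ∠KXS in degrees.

∠KXS = 54°

1. ∠JSX = 65°  [K on ray SJ]
2. ∠SJX = 51°  [△XJS]
3. ∠KJX = 51°  [K on ray JS]
4. ∠JKX = 119°  [△XJK]
5. ∠SKX = 61°  [linear pair at K on JS]
6. ∠KXS = 54°  [△XKS]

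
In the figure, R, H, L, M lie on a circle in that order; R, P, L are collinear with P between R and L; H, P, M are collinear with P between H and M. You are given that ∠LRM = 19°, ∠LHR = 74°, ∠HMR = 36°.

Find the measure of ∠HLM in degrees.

1. ∠LHM = 19°  [same arc LM]
2. ∠MPR = 125°  [△RPM]
3. ∠LMR = 106°  [cyclic RHLM, opposite ∠H+∠M]
4. ∠LPM = 55°  [linear pair at P on RL]
5. ∠MLR = 55°  [△RLM]
6. ∠HML = 70°  [△LPM]
7. ∠HLM = 91°  [△HLM]

∠HLM = 91°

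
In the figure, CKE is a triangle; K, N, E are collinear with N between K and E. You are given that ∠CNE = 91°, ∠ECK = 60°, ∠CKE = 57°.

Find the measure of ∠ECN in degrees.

∠ECN = 26°

1. ∠CEK = 63°  [△CKE]
2. ∠CEN = 63°  [N on ray EK]
3. ∠ECN = 26°  [△CNE]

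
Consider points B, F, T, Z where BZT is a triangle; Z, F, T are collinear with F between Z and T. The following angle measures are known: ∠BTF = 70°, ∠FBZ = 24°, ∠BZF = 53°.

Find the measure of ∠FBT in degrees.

∠FBT = 33°

1. ∠BFZ = 103°  [△BZF]
2. ∠BFT = 77°  [linear pair at F on ZT]
3. ∠FBT = 33°  [△BFT]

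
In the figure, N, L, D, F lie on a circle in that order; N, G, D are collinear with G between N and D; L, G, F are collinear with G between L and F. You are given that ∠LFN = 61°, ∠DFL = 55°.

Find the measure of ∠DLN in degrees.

∠DLN = 64°

1. ∠LDN = 61°  [same arc NL]
2. ∠DNL = 55°  [same arc LD]
3. ∠DLN = 64°  [△NLD]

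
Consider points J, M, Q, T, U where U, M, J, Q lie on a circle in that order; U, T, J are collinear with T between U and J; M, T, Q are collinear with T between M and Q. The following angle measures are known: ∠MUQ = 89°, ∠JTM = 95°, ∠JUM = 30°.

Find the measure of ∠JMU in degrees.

∠JMU = 124°

1. ∠MJQ = 91°  [cyclic UMJQ, opposite ∠U+∠J]
2. ∠JQM = 30°  [same arc MJ]
3. ∠JMQ = 59°  [△MJQ]
4. ∠MJU = 26°  [△MTJ]
5. ∠JMU = 124°  [△UMJ]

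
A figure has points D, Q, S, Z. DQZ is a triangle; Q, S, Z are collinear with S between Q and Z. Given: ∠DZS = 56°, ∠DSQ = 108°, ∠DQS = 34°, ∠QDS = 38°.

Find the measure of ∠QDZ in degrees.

1. ∠DZQ = 56°  [S on ray ZQ]
2. ∠DQZ = 34°  [S on ray QZ]
3. ∠QDZ = 90°  [△DQZ]

∠QDZ = 90°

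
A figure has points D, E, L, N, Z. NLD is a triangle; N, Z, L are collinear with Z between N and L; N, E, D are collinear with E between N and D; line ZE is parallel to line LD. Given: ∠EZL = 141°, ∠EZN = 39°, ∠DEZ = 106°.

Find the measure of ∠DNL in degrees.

∠DNL = 67°

1. ∠NEZ = 74°  [linear pair at E on ND]
2. ∠ENZ = 67°  [△NZE]
3. ∠DNL = 67°  [Z on NL, E on ND]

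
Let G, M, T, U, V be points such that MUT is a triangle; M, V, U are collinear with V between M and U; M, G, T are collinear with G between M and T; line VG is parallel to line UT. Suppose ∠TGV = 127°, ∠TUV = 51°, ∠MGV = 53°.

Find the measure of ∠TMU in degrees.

∠TMU = 76°

1. ∠MUT = 51°  [V on ray UM]
2. ∠MTU = 53°  [VG∥UT, corresponding at G]
3. ∠TMU = 76°  [△MUT]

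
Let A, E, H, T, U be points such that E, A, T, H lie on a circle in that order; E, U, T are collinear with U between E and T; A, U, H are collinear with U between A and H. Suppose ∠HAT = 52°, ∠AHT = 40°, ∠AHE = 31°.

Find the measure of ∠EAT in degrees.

∠EAT = 109°

1. ∠AET = 40°  [same arc AT]
2. ∠ATE = 31°  [same arc EA]
3. ∠EAT = 109°  [△EAT]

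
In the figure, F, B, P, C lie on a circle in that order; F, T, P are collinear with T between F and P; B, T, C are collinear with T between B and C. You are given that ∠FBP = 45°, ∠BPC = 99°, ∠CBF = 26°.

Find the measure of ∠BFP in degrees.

1. ∠BFC = 81°  [cyclic FBPC, opposite ∠F+∠P]
2. ∠BCF = 73°  [△FBC]
3. ∠BPF = 73°  [same arc FB]
4. ∠BFP = 62°  [△FBP]

∠BFP = 62°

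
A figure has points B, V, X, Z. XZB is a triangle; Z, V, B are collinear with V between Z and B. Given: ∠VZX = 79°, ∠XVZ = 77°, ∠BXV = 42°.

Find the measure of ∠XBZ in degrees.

∠XBZ = 35°

1. ∠BVX = 103°  [linear pair at V on ZB]
2. ∠VBX = 35°  [△XVB]
3. ∠XBZ = 35°  [V on ray BZ]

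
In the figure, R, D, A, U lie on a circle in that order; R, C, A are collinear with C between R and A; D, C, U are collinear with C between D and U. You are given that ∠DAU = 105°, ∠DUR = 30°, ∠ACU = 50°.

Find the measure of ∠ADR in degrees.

∠ADR = 95°

1. ∠DRU = 75°  [cyclic RDAU, opposite ∠R+∠A]
2. ∠DAR = 30°  [same arc RD]
3. ∠RDU = 75°  [△RDU]
4. ∠DCR = 50°  [vertical angles at C]
5. ∠ARD = 55°  [△RCD]
6. ∠ADR = 95°  [△RDA]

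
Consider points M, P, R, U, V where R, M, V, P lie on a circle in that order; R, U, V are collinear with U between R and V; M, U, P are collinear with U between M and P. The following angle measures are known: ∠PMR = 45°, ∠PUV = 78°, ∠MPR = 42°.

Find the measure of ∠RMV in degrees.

1. ∠MUR = 78°  [vertical angles at U]
2. ∠MVR = 42°  [same arc RM]
3. ∠MRV = 57°  [△RUM]
4. ∠RMV = 81°  [△RMV]

∠RMV = 81°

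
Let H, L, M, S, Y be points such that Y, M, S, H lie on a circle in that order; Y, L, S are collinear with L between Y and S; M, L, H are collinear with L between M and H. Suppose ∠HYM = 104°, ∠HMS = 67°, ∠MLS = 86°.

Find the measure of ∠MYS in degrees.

1. ∠HSM = 76°  [cyclic YMSH, opposite ∠Y+∠S]
2. ∠MHS = 37°  [△MSH]
3. ∠MYS = 37°  [same arc MS]

∠MYS = 37°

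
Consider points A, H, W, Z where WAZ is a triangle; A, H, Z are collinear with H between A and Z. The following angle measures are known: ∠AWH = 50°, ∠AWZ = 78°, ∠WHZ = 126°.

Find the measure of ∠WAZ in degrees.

∠WAZ = 76°

1. ∠AHW = 54°  [linear pair at H on AZ]
2. ∠HAW = 76°  [△WAH]
3. ∠WAZ = 76°  [H on ray AZ]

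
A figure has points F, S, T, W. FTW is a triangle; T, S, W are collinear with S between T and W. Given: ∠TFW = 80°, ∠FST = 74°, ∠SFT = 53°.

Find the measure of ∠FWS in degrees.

1. ∠FTS = 53°  [△FTS]
2. ∠FTW = 53°  [S on ray TW]
3. ∠FWT = 47°  [△FTW]
4. ∠FWS = 47°  [S on ray WT]

∠FWS = 47°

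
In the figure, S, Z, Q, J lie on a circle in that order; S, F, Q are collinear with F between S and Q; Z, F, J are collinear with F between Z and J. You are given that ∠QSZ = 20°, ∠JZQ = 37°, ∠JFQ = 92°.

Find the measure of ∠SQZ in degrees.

∠SQZ = 55°

1. ∠JSQ = 37°  [same arc QJ]
2. ∠JFS = 88°  [linear pair at F on SQ]
3. ∠SJZ = 55°  [△SFJ]
4. ∠SQZ = 55°  [same arc SZ]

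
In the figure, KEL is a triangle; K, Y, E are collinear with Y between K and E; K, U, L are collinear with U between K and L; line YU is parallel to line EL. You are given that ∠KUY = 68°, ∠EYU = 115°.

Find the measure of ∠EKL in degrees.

1. ∠KYU = 65°  [linear pair at Y on KE]
2. ∠UKY = 47°  [△KYU]
3. ∠EKL = 47°  [Y on KE, U on KL]

∠EKL = 47°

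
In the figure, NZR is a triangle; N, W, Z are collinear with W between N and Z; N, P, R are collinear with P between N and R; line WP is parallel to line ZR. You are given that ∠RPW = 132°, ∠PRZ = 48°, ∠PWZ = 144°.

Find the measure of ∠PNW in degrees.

1. ∠NPW = 48°  [linear pair at P on NR]
2. ∠NWP = 36°  [linear pair at W on NZ]
3. ∠PNW = 96°  [△NWP]

∠PNW = 96°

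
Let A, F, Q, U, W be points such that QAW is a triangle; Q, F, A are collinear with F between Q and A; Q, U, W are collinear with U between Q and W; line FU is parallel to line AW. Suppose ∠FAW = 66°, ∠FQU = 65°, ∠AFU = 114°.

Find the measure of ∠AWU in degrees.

1. ∠QAW = 66°  [F on ray AQ]
2. ∠AQW = 65°  [F on QA, U on QW]
3. ∠AWQ = 49°  [△QAW]
4. ∠AWU = 49°  [U on ray WQ]

∠AWU = 49°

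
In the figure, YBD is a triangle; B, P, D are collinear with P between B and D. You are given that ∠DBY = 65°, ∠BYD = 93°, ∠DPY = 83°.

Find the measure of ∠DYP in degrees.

1. ∠BDY = 22°  [△YBD]
2. ∠PDY = 22°  [P on ray DB]
3. ∠DYP = 75°  [△YPD]

∠DYP = 75°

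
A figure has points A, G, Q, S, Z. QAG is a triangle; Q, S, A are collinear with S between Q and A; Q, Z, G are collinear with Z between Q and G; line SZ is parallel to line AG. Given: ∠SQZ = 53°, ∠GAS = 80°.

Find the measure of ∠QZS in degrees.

∠QZS = 47°

1. ∠AQG = 53°  [S on QA, Z on QG]
2. ∠GAQ = 80°  [S on ray AQ]
3. ∠AGQ = 47°  [△QAG]
4. ∠QZS = 47°  [SZ∥AG, corresponding at Z]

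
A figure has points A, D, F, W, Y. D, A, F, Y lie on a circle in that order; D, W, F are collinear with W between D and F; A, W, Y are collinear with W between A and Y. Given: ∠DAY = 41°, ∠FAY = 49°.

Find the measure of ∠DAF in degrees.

1. ∠DFY = 41°  [same arc DY]
2. ∠FDY = 49°  [same arc FY]
3. ∠DYF = 90°  [△DFY]
4. ∠DAF = 90°  [cyclic DAFY, opposite ∠A+∠Y]

∠DAF = 90°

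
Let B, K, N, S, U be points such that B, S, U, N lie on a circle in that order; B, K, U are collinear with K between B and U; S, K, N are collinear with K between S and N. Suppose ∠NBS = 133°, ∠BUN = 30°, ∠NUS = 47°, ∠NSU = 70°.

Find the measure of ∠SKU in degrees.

∠SKU = 93°

1. ∠BSN = 30°  [same arc BN]
2. ∠NBU = 70°  [same arc UN]
3. ∠BNS = 17°  [△BSN]
4. ∠BKN = 93°  [△BKN]
5. ∠SKU = 93°  [vertical angles at K]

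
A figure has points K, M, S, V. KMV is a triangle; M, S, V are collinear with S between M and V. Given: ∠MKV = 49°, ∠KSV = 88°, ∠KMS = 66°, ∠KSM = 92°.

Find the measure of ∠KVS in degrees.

∠KVS = 65°

1. ∠KMV = 66°  [S on ray MV]
2. ∠KVM = 65°  [△KMV]
3. ∠KVS = 65°  [S on ray VM]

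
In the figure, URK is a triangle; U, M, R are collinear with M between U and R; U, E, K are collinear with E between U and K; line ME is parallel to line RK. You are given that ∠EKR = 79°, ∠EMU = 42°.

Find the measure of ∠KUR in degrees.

∠KUR = 59°

1. ∠RKU = 79°  [E on ray KU]
2. ∠KRU = 42°  [ME∥RK, corresponding at M]
3. ∠KUR = 59°  [△URK]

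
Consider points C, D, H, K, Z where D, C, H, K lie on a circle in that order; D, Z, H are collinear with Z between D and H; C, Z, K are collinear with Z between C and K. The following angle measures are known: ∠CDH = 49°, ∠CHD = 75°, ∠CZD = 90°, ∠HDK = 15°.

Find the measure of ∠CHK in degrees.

1. ∠CKH = 49°  [same arc CH]
2. ∠HCK = 15°  [same arc HK]
3. ∠CHK = 116°  [△CHK]

∠CHK = 116°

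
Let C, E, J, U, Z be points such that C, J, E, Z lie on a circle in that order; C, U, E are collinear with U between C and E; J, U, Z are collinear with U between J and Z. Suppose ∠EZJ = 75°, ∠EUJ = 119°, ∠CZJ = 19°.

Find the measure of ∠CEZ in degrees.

1. ∠ECJ = 75°  [same arc JE]
2. ∠CUJ = 61°  [linear pair at U on CE]
3. ∠CJZ = 44°  [△CUJ]
4. ∠CEZ = 44°  [same arc CZ]

∠CEZ = 44°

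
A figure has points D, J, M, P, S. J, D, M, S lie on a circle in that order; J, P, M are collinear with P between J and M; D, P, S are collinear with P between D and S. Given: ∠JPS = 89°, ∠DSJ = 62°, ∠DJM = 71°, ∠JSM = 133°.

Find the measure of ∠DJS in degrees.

∠DJS = 100°

1. ∠DPM = 89°  [vertical angles at P]
2. ∠DMJ = 62°  [same arc JD]
3. ∠DSM = 71°  [same arc DM]
4. ∠MDS = 29°  [△DPM]
5. ∠DMS = 80°  [△DMS]
6. ∠DJS = 100°  [cyclic JDMS, opposite ∠J+∠M]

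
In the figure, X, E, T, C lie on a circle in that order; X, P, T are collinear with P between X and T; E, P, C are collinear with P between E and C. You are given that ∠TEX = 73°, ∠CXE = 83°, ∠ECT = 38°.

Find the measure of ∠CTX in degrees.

1. ∠TCX = 107°  [cyclic XETC, opposite ∠E+∠C]
2. ∠CTE = 97°  [cyclic XETC, opposite ∠X+∠T]
3. ∠CET = 45°  [△ETC]
4. ∠CXT = 45°  [same arc TC]
5. ∠CTX = 28°  [△XTC]

∠CTX = 28°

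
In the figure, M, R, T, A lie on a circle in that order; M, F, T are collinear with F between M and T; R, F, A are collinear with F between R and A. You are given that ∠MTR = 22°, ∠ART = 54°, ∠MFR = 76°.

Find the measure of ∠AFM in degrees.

1. ∠MAR = 22°  [same arc MR]
2. ∠AMT = 54°  [same arc TA]
3. ∠AFM = 104°  [△MFA]

∠AFM = 104°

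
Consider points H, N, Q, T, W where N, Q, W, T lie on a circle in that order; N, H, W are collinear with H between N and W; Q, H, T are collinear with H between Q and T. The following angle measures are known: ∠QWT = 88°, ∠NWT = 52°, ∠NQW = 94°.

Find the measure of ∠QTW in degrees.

1. ∠NTW = 86°  [cyclic NQWT, opposite ∠Q+∠T]
2. ∠TNW = 42°  [△NWT]
3. ∠TQW = 42°  [same arc WT]
4. ∠QTW = 50°  [△QWT]

∠QTW = 50°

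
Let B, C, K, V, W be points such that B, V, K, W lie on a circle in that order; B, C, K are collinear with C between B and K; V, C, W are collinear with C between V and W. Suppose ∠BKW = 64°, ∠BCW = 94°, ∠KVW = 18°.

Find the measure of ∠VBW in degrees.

1. ∠BVW = 64°  [same arc BW]
2. ∠KBW = 18°  [same arc KW]
3. ∠BWV = 68°  [△BCW]
4. ∠VBW = 48°  [△BVW]

∠VBW = 48°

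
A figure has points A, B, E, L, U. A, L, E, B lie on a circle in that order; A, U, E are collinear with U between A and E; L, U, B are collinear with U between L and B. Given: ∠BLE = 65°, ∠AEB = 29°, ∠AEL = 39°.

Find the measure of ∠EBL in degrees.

∠EBL = 47°

1. ∠EUL = 76°  [△LUE]
2. ∠ALB = 29°  [same arc AB]
3. ∠AUL = 104°  [linear pair at U on AE]
4. ∠EAL = 47°  [△AUL]
5. ∠EBL = 47°  [same arc LE]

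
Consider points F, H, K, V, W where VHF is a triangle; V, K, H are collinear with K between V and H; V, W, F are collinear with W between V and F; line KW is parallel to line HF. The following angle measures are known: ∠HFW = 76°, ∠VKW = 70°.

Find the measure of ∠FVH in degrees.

1. ∠HFV = 76°  [W on ray FV]
2. ∠FHV = 70°  [KW∥HF, corresponding at K]
3. ∠FVH = 34°  [△VHF]

∠FVH = 34°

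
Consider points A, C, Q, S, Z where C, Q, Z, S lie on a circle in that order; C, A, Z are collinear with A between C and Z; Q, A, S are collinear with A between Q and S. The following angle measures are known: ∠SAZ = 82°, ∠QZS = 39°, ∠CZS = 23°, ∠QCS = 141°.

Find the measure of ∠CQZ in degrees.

∠CQZ = 89°

1. ∠CAQ = 82°  [vertical angles at A]
2. ∠QSZ = 75°  [△ZAS]
3. ∠SQZ = 66°  [△QZS]
4. ∠CQS = 23°  [same arc CS]
5. ∠QAZ = 98°  [linear pair at A on CZ]
6. ∠QCZ = 75°  [△CAQ]
7. ∠CZQ = 16°  [△QAZ]
8. ∠CQZ = 89°  [△CQZ]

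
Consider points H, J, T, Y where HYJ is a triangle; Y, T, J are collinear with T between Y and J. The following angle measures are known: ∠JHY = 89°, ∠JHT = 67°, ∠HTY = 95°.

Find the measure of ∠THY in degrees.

1. ∠HTJ = 85°  [linear pair at T on YJ]
2. ∠HJT = 28°  [△HTJ]
3. ∠HJY = 28°  [T on ray JY]
4. ∠HYJ = 63°  [△HYJ]
5. ∠HYT = 63°  [T on ray YJ]
6. ∠THY = 22°  [△HYT]

∠THY = 22°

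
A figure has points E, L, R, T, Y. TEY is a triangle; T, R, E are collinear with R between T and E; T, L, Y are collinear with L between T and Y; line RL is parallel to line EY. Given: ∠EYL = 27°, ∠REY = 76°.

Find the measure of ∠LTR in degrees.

∠LTR = 77°

1. ∠EYT = 27°  [L on ray YT]
2. ∠TEY = 76°  [R on ray ET]
3. ∠ETY = 77°  [△TEY]
4. ∠LTR = 77°  [R on TE, L on TY]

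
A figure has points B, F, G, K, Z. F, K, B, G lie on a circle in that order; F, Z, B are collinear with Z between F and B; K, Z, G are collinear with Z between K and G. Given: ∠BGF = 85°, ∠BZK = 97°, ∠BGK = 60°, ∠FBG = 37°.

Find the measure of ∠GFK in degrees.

∠GFK = 118°

1. ∠BFG = 58°  [△FBG]
2. ∠FZG = 97°  [vertical angles at Z]
3. ∠FKG = 37°  [same arc FG]
4. ∠FGK = 25°  [△FZG]
5. ∠GFK = 118°  [△FKG]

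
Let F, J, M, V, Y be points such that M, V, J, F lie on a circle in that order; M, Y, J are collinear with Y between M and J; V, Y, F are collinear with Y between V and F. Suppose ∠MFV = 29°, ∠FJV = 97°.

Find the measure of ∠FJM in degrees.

∠FJM = 68°

1. ∠FMV = 83°  [cyclic MVJF, opposite ∠M+∠J]
2. ∠FVM = 68°  [△MVF]
3. ∠FJM = 68°  [same arc MF]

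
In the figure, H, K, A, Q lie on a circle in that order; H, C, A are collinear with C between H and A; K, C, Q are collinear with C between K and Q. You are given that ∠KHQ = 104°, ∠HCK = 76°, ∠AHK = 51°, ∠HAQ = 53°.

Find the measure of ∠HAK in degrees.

1. ∠KAQ = 76°  [cyclic HKAQ, opposite ∠H+∠A]
2. ∠ACK = 104°  [linear pair at C on HA]
3. ∠AQK = 51°  [same arc KA]
4. ∠AKQ = 53°  [△KAQ]
5. ∠HAK = 23°  [△KCA]

∠HAK = 23°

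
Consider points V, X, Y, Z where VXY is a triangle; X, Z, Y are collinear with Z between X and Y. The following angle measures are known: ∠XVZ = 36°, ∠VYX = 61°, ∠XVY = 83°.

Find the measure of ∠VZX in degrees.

∠VZX = 108°

1. ∠VXY = 36°  [△VXY]
2. ∠VXZ = 36°  [Z on ray XY]
3. ∠VZX = 108°  [△VXZ]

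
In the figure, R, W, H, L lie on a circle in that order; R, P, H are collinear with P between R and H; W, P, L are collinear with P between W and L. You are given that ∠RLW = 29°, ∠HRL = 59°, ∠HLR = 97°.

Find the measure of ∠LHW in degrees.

∠LHW = 53°

1. ∠LPR = 92°  [△RPL]
2. ∠HWL = 59°  [same arc HL]
3. ∠LHR = 24°  [△RHL]
4. ∠HPL = 88°  [linear pair at P on RH]
5. ∠HLW = 68°  [△HPL]
6. ∠LHW = 53°  [△WHL]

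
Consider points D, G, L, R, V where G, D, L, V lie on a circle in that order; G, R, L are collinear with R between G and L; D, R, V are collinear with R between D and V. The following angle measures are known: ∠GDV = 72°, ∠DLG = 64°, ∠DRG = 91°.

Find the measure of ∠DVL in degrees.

1. ∠GLV = 72°  [same arc GV]
2. ∠LRV = 91°  [vertical angles at R]
3. ∠DVL = 17°  [△LRV]

∠DVL = 17°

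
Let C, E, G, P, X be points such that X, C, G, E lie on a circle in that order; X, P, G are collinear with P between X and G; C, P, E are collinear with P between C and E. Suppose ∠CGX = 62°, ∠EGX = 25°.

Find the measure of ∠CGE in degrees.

1. ∠CEX = 62°  [same arc XC]
2. ∠ECX = 25°  [same arc XE]
3. ∠CXE = 93°  [△XCE]
4. ∠CGE = 87°  [cyclic XCGE, opposite ∠X+∠G]

∠CGE = 87°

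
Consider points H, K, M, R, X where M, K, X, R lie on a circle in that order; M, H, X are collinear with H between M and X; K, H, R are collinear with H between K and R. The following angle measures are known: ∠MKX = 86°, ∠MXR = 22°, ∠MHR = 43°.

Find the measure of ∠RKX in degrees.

1. ∠MRX = 94°  [cyclic MKXR, opposite ∠K+∠R]
2. ∠RMX = 64°  [△MXR]
3. ∠RKX = 64°  [same arc XR]

∠RKX = 64°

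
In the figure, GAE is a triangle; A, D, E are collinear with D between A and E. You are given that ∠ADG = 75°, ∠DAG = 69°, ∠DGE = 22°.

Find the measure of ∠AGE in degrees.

1. ∠EDG = 105°  [linear pair at D on AE]
2. ∠EAG = 69°  [D on ray AE]
3. ∠DEG = 53°  [△GDE]
4. ∠AEG = 53°  [D on ray EA]
5. ∠AGE = 58°  [△GAE]

∠AGE = 58°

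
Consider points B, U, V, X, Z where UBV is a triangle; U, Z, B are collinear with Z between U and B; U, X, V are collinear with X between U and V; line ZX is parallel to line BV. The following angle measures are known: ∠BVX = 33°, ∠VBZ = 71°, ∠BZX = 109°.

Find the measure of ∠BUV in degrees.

∠BUV = 76°

1. ∠BVU = 33°  [X on ray VU]
2. ∠UBV = 71°  [Z on ray BU]
3. ∠BUV = 76°  [△UBV]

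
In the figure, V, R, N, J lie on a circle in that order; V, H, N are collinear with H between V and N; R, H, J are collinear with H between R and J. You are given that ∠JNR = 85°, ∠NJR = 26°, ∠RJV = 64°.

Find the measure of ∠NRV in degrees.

∠NRV = 90°

1. ∠NVR = 26°  [same arc RN]
2. ∠RNV = 64°  [same arc VR]
3. ∠NRV = 90°  [△VRN]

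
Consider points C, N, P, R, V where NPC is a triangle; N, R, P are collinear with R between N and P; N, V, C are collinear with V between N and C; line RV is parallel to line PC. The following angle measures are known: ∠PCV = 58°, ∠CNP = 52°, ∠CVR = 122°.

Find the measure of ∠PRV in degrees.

∠PRV = 110°

1. ∠NCP = 58°  [V on ray CN]
2. ∠CPN = 70°  [△NPC]
3. ∠NRV = 70°  [RV∥PC, corresponding at R]
4. ∠PRV = 110°  [linear pair at R on NP]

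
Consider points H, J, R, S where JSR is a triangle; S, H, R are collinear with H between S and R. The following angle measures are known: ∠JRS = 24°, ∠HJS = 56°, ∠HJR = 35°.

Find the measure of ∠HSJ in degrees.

∠HSJ = 65°

1. ∠HRJ = 24°  [H on ray RS]
2. ∠JHR = 121°  [△JHR]
3. ∠JHS = 59°  [linear pair at H on SR]
4. ∠HSJ = 65°  [△JSH]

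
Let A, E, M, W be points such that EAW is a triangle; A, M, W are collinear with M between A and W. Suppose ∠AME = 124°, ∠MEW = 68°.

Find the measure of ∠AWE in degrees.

1. ∠EMW = 56°  [linear pair at M on AW]
2. ∠EWM = 56°  [△EMW]
3. ∠AWE = 56°  [M on ray WA]

∠AWE = 56°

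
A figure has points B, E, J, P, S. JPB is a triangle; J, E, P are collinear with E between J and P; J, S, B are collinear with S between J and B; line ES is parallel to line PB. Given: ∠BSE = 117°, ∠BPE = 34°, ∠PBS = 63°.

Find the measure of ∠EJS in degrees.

1. ∠BPJ = 34°  [E on ray PJ]
2. ∠JBP = 63°  [S on ray BJ]
3. ∠BJP = 83°  [△JPB]
4. ∠EJS = 83°  [E on JP, S on JB]

∠EJS = 83°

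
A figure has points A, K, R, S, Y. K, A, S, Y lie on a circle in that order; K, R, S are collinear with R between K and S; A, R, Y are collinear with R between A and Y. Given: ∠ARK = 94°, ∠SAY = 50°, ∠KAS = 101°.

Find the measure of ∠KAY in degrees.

1. ∠ARS = 86°  [linear pair at R on KS]
2. ∠ASK = 44°  [△ARS]
3. ∠AKS = 35°  [△KAS]
4. ∠KAY = 51°  [△KRA]

∠KAY = 51°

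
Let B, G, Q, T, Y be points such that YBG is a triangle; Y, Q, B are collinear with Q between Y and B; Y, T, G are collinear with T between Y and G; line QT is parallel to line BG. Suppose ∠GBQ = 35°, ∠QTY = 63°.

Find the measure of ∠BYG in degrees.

1. ∠GBY = 35°  [Q on ray BY]
2. ∠BGY = 63°  [QT∥BG, corresponding at T]
3. ∠BYG = 82°  [△YBG]

∠BYG = 82°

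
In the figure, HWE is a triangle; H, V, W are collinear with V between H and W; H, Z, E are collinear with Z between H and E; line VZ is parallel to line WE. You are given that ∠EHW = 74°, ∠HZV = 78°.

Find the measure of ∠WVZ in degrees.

∠WVZ = 152°

1. ∠VHZ = 74°  [V on HW, Z on HE]
2. ∠HVZ = 28°  [△HVZ]
3. ∠WVZ = 152°  [linear pair at V on HW]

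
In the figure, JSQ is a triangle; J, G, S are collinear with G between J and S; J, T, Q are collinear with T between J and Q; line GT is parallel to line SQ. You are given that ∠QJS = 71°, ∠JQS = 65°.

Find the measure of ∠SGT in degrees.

∠SGT = 136°

1. ∠JSQ = 44°  [△JSQ]
2. ∠JGT = 44°  [GT∥SQ, corresponding at G]
3. ∠SGT = 136°  [linear pair at G on JS]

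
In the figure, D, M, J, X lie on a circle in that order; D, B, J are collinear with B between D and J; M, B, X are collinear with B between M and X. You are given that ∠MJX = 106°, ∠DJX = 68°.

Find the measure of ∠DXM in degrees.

∠DXM = 38°

1. ∠MDX = 74°  [cyclic DMJX, opposite ∠D+∠J]
2. ∠DMX = 68°  [same arc DX]
3. ∠DXM = 38°  [△DMX]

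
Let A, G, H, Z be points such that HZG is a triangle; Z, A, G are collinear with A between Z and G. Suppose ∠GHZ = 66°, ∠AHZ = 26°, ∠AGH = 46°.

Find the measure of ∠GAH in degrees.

1. ∠HGZ = 46°  [A on ray GZ]
2. ∠GZH = 68°  [△HZG]
3. ∠AZH = 68°  [A on ray ZG]
4. ∠HAZ = 86°  [△HZA]
5. ∠GAH = 94°  [linear pair at A on ZG]

∠GAH = 94°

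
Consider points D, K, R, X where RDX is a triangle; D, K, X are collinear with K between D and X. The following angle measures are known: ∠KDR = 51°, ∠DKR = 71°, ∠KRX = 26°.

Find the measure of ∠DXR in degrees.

1. ∠RKX = 109°  [linear pair at K on DX]
2. ∠KXR = 45°  [△RKX]
3. ∠DXR = 45°  [K on ray XD]

∠DXR = 45°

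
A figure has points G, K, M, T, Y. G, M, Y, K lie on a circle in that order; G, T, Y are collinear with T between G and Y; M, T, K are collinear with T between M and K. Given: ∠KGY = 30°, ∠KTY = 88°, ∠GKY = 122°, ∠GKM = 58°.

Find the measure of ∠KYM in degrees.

1. ∠KMY = 30°  [same arc YK]
2. ∠GYK = 28°  [△GYK]
3. ∠MKY = 64°  [△YTK]
4. ∠KYM = 86°  [△MYK]

∠KYM = 86°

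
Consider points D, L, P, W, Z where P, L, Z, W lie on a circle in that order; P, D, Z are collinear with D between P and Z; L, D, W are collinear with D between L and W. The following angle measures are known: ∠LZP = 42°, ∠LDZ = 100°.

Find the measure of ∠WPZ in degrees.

1. ∠LWP = 42°  [same arc PL]
2. ∠PDW = 100°  [vertical angles at D]
3. ∠WPZ = 38°  [△PDW]

∠WPZ = 38°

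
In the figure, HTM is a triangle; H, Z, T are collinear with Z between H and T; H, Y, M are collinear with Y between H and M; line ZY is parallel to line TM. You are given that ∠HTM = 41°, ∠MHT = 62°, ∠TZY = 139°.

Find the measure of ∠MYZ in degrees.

1. ∠HMT = 77°  [△HTM]
2. ∠HYZ = 77°  [ZY∥TM, corresponding at Y]
3. ∠MYZ = 103°  [linear pair at Y on HM]

∠MYZ = 103°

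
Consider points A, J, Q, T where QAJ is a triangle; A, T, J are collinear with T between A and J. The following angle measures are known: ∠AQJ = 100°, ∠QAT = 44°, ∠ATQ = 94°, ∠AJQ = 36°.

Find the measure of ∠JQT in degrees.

1. ∠JTQ = 86°  [linear pair at T on AJ]
2. ∠QJT = 36°  [T on ray JA]
3. ∠JQT = 58°  [△QTJ]

∠JQT = 58°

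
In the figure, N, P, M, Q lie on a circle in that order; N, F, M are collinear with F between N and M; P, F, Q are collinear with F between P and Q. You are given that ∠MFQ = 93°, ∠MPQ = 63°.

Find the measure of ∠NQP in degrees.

∠NQP = 30°

1. ∠NFQ = 87°  [linear pair at F on NM]
2. ∠MNQ = 63°  [same arc MQ]
3. ∠NQP = 30°  [△NFQ]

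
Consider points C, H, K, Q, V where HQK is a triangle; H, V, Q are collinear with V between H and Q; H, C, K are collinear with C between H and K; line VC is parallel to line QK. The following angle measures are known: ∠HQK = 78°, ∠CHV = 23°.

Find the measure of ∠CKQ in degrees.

1. ∠CVH = 78°  [VC∥QK, corresponding at V]
2. ∠HCV = 79°  [△HVC]
3. ∠KCV = 101°  [linear pair at C on HK]
4. ∠CKQ = 79°  [VC∥QK, co-interior at K–C]

∠CKQ = 79°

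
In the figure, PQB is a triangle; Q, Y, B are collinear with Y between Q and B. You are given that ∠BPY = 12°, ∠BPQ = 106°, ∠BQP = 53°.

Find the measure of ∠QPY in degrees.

1. ∠PBQ = 21°  [△PQB]
2. ∠PQY = 53°  [Y on ray QB]
3. ∠PBY = 21°  [Y on ray BQ]
4. ∠BYP = 147°  [△PYB]
5. ∠PYQ = 33°  [linear pair at Y on QB]
6. ∠QPY = 94°  [△PQY]

∠QPY = 94°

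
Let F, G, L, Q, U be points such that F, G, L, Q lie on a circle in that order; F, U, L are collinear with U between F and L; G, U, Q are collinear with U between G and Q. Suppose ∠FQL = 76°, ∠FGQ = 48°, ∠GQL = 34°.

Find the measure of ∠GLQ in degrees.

1. ∠FLQ = 48°  [same arc FQ]
2. ∠LFQ = 56°  [△FLQ]
3. ∠LGQ = 56°  [same arc LQ]
4. ∠GLQ = 90°  [△GLQ]

∠GLQ = 90°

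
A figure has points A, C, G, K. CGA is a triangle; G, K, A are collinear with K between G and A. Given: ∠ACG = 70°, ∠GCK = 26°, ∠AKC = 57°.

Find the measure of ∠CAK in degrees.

∠CAK = 79°

1. ∠CKG = 123°  [linear pair at K on GA]
2. ∠CGK = 31°  [△CGK]
3. ∠AGC = 31°  [K on ray GA]
4. ∠CAG = 79°  [△CGA]
5. ∠CAK = 79°  [K on ray AG]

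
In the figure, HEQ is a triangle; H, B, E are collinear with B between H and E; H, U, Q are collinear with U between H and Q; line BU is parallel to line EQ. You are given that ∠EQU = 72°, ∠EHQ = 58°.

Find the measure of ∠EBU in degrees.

∠EBU = 130°

1. ∠EQH = 72°  [U on ray QH]
2. ∠HEQ = 50°  [△HEQ]
3. ∠HBU = 50°  [BU∥EQ, corresponding at B]
4. ∠EBU = 130°  [linear pair at B on HE]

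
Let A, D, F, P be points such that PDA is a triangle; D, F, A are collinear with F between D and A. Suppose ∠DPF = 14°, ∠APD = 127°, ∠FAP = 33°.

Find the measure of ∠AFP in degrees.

∠AFP = 34°

1. ∠DAP = 33°  [F on ray AD]
2. ∠ADP = 20°  [△PDA]
3. ∠FDP = 20°  [F on ray DA]
4. ∠DFP = 146°  [△PDF]
5. ∠AFP = 34°  [linear pair at F on DA]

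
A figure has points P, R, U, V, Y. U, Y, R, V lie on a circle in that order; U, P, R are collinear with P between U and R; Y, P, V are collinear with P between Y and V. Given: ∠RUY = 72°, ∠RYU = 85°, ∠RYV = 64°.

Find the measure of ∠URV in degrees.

1. ∠RVU = 95°  [cyclic UYRV, opposite ∠Y+∠V]
2. ∠RUV = 64°  [same arc RV]
3. ∠URV = 21°  [△URV]

∠URV = 21°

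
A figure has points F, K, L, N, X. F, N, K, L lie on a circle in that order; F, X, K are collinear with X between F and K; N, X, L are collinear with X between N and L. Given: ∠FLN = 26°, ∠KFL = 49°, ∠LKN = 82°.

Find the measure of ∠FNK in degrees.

∠FNK = 105°

1. ∠FKN = 26°  [same arc FN]
2. ∠KNL = 49°  [same arc KL]
3. ∠KLN = 49°  [△NKL]
4. ∠KFN = 49°  [same arc NK]
5. ∠FNK = 105°  [△FNK]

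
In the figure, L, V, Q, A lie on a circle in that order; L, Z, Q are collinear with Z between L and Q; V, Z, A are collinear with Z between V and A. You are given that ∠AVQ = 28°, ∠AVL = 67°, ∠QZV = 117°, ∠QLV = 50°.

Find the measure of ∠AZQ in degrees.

∠AZQ = 63°

1. ∠AQL = 67°  [same arc LA]
2. ∠QAV = 50°  [same arc VQ]
3. ∠AZQ = 63°  [△QZA]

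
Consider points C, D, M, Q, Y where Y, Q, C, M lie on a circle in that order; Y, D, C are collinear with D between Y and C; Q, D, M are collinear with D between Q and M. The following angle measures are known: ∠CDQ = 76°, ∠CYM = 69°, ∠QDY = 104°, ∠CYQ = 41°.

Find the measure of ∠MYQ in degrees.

1. ∠MDY = 76°  [vertical angles at D]
2. ∠QMY = 35°  [△YDM]
3. ∠MQY = 35°  [△YDQ]
4. ∠MYQ = 110°  [△YQM]

∠MYQ = 110°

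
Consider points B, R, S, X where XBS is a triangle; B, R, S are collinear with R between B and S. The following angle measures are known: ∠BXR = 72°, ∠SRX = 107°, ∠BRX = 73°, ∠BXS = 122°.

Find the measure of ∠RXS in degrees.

1. ∠RBX = 35°  [△XBR]
2. ∠SBX = 35°  [R on ray BS]
3. ∠BSX = 23°  [△XBS]
4. ∠RSX = 23°  [R on ray SB]
5. ∠RXS = 50°  [△XRS]

∠RXS = 50°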